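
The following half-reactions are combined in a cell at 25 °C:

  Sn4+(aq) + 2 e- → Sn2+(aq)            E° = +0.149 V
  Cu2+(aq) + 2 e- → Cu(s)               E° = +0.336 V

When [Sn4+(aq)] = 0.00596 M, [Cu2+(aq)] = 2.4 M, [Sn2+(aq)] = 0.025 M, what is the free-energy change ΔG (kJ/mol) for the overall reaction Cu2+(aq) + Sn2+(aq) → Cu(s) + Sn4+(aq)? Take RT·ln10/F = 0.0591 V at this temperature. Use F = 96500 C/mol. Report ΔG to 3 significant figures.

−41.8 kJ/mol

E°cell = +0.336 − (+0.149) = +0.187 V; the balanced reaction transfers n = 2 electrons.
Here Q = [Sn4+(aq)] / ([Cu2+(aq)]·[Sn2+(aq)]) = 0.0993 (log Q = −1.003), giving E = +0.187 − (0.0591/2)·(−1.003) = +0.2166 V.
ΔG = −nFE = −(2)(96500)(+0.2166) J/mol = −41.8 kJ/mol.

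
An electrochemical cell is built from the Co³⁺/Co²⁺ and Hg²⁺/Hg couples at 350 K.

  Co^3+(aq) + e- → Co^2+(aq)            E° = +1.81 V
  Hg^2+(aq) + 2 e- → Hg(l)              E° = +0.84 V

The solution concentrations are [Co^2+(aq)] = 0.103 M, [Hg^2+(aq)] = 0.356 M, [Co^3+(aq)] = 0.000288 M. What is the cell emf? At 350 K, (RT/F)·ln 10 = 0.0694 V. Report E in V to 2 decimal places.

Co³⁺/Co²⁺ is reduced (cathode, E° = +1.81 V) and Hg²⁺/Hg is oxidized (anode).
E°cell = +1.81 − (+0.84) = +0.97 V, with n = 2 electrons transferred.
The balanced reaction is 2 Co^3+(aq) + Hg(l) → 2 Co^2+(aq) + Hg^2+(aq), so Q = ([Co^2+(aq)]^2·[Hg^2+(aq)]) / [Co^3+(aq)]^2 = 4.55×10^4 and log Q = 4.658.
E = E° − (0.0694/n)·log Q = +0.97 − (0.0694/2)(4.658) = +0.81 V.

+0.81 V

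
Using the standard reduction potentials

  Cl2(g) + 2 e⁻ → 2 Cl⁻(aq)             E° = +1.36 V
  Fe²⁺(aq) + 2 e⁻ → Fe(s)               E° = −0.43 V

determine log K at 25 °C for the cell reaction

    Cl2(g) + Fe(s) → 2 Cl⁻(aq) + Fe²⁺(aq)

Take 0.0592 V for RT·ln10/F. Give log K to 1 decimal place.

log K = 60.5

The Cl₂/Cl⁻ couple is reduced (cathode); E°cell = +1.36 − (−0.43) = +1.79 V with n = 2.
At equilibrium E = 0, so log K = nE°cell / 0.0592 = (2)(+1.79) / 0.0592 = 60.5.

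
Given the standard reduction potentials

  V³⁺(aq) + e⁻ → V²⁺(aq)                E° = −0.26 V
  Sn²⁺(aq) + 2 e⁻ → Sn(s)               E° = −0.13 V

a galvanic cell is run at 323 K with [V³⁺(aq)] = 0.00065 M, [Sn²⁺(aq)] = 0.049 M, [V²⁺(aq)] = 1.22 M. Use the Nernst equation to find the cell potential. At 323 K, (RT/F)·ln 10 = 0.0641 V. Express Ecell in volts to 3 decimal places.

The Sn²⁺/Sn couple has the more positive E°, so it is the cathode; V³⁺/V²⁺ is the anode.
E°cell = E°cat − E°an = −0.13 − (−0.26) = +0.13 V; n = 2.
The balanced reaction is Sn²⁺(aq) + 2 V²⁺(aq) → Sn(s) + 2 V³⁺(aq), so Q = [V³⁺(aq)]^2 / ([Sn²⁺(aq)]·[V²⁺(aq)]^2) = 5.79×10^−6 and log Q = −5.237.
Applying E = E° − (RT ln10/nF)·log Q gives +0.13 − (0.0641/2)(−5.237) = +0.298 V.

+0.298 V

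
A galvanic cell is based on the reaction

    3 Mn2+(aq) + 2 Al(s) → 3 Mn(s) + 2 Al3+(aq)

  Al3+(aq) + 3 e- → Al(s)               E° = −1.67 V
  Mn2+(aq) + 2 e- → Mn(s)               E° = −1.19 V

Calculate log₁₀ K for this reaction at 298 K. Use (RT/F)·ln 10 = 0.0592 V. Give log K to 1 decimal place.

log K = 48.6

The Mn²⁺/Mn couple is reduced (cathode); E°cell = −1.19 − (−1.67) = +0.48 V with n = 6.
At equilibrium E = 0, so log K = nE°cell / 0.0592 = (6)(+0.48) / 0.0592 = 48.6.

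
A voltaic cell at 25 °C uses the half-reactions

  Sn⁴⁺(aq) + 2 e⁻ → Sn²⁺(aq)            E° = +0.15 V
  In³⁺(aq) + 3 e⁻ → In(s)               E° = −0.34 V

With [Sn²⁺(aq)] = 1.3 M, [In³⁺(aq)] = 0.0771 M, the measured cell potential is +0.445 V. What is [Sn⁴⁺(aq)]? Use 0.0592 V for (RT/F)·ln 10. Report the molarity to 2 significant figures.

The Sn⁴⁺/Sn²⁺ couple has the larger reduction potential, so it is the cathode: E°cell = +0.15 − (−0.34) = +0.49 V and n = 6.
From the Nernst equation, log Q = n(E° − E)/0.0592 = 6·(+0.49 − (+0.445))/0.0592 = 4.561.
Balancing electrons gives 3 Sn⁴⁺(aq) + 2 In(s) → 3 Sn²⁺(aq) + 2 In³⁺(aq); thus Q = ([Sn²⁺(aq)]^3·[In³⁺(aq)]^2) / [Sn⁴⁺(aq)]^3.
Isolating [Sn⁴⁺(aq)] in Q = 10^{4.561} yields log [Sn⁴⁺(aq)] = −2.148, i.e. 0.0071 M.

0.0071 M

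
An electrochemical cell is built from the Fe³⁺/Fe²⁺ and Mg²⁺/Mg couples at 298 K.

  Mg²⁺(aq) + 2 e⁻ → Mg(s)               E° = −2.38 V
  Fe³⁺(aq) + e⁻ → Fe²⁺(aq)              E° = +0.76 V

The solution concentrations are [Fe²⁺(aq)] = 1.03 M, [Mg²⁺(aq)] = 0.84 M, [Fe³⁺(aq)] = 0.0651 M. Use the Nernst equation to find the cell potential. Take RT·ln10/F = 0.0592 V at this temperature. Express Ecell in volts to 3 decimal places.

The Fe³⁺/Fe²⁺ couple has the more positive E°, so it is the cathode; Mg²⁺/Mg is the anode.
E°cell = +0.76 − (−2.38) = +3.14 V, with n = 2 electrons transferred.
Balancing gives 2 Fe³⁺(aq) + Mg(s) → 2 Fe²⁺(aq) + Mg²⁺(aq); hence Q = ([Fe²⁺(aq)]^2·[Mg²⁺(aq)]) / [Fe³⁺(aq)]^2 = 210 (log Q = 2.323).
E = E° − (0.0592/n)·log Q = +3.14 − (0.0592/2)(2.323) = +3.071 V.

+3.071 V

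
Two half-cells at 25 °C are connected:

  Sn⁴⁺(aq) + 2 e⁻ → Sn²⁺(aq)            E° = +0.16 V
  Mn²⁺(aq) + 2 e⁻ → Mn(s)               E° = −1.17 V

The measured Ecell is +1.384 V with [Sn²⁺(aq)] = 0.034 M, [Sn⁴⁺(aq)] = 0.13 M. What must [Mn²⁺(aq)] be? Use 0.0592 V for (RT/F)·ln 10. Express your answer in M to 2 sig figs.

0.057 M

The Sn⁴⁺/Sn²⁺ couple has the larger reduction potential, so it is the cathode: E°cell = +0.16 − (−1.17) = +1.33 V and n = 2.
Since E = E° − (0.0592/n)·log Q, log Q = n(E° − E)/0.0592 = −1.824.
For Sn⁴⁺(aq) + Mn(s) → Sn²⁺(aq) + Mn²⁺(aq), the reaction quotient is Q = ([Sn²⁺(aq)]·[Mn²⁺(aq)]) / [Sn⁴⁺(aq)].
Substituting the known concentrations and solving, log [Mn²⁺(aq)] = −1.242 and [Mn²⁺(aq)] = 0.057 M.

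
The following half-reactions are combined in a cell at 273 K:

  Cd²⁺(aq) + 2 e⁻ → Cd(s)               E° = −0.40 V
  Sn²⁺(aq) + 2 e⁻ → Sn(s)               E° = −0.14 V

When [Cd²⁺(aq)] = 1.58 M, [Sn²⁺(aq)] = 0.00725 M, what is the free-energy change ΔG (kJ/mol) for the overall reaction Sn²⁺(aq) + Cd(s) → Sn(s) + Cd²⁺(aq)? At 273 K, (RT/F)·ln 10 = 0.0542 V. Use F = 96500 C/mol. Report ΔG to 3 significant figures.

−37.9 kJ/mol

E°cell = −0.14 − (−0.40) = +0.26 V; the balanced reaction transfers n = 2 electrons.
Here Q = [Cd²⁺(aq)] / [Sn²⁺(aq)] = 218 (log Q = 2.338), giving E = +0.26 − (0.0542/2)·(2.338) = +0.1966 V.
Then ΔG = −nFE = −2 × 96500 × +0.1966 J/mol = −37.9 kJ/mol.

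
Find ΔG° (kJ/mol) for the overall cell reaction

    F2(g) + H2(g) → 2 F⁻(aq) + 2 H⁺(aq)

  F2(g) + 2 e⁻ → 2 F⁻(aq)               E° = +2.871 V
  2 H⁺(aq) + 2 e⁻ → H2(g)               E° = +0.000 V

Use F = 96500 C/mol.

In the reaction as written F2(g) is reduced, so the F₂/F⁻ couple is the cathode and 2H⁺/H₂ is the anode.
E°cell = +2.871 − (+0.000) = +2.871 V; balancing electrons gives n = 2.
ΔG° = −nFE°cell = −(2)(96500)(+2.871) J/mol = −554 kJ/mol.

−554 kJ/mol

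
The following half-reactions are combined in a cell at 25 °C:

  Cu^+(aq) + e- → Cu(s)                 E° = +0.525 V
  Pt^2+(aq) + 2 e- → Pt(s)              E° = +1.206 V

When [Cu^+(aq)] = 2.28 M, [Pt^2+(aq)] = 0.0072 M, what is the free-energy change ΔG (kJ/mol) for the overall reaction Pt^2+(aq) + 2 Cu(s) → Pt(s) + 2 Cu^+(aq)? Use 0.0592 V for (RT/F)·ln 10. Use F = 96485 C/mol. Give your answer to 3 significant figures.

−115 kJ/mol

E°cell = +1.206 − (+0.525) = +0.681 V; the balanced reaction transfers n = 2 electrons.
Q = [Cu^+(aq)]^2 / [Pt^2+(aq)] = 722, so log Q = 2.859 and E = +0.681 − (0.0592/2)(2.859) = +0.5964 V.
Then ΔG = −nFE = −2 × 96485 × +0.5964 J/mol = −115 kJ/mol.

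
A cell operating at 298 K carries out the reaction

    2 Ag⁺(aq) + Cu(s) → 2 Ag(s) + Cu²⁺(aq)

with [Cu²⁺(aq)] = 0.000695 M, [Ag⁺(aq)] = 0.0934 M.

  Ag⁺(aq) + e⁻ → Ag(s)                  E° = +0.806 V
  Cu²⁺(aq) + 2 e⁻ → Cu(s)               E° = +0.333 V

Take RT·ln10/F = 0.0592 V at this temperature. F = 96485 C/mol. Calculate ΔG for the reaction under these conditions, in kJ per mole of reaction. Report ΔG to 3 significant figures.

−97.5 kJ/mol

With Ag⁺/Ag reduced at the cathode, E°cell = +0.806 − (+0.333) = +0.473 V and n = 2.
The reaction quotient is [Cu²⁺(aq)] / [Ag⁺(aq)]^2 = 0.0797; by Nernst, E = +0.473 − (0.0592/2)(−1.099) = +0.5055 V.
Then ΔG = −nFE = −2 × 96485 × +0.5055 J/mol = −97.5 kJ/mol.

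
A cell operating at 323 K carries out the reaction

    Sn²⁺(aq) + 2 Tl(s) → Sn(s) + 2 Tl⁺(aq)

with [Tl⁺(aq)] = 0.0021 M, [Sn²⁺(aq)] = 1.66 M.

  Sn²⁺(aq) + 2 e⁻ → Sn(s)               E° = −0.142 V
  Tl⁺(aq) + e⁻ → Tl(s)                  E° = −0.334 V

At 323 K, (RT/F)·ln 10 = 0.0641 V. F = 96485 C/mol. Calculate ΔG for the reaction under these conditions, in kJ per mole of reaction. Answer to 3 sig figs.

−71.5 kJ/mol

With Sn²⁺/Sn reduced at the cathode, E°cell = −0.142 − (−0.334) = +0.192 V and n = 2.
Q = [Tl⁺(aq)]^2 / [Sn²⁺(aq)] = 2.66×10^−6, so log Q = −5.576 and E = +0.192 − (0.0641/2)(−5.576) = +0.3707 V.
ΔG = −nFE = −(2)(96485)(+0.3707) J/mol = −71.5 kJ/mol.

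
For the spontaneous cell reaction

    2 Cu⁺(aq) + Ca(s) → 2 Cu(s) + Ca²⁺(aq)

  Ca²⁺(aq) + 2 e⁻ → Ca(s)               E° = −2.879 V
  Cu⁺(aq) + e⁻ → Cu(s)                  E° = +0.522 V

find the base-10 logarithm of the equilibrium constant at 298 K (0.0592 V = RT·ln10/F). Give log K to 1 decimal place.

log K = 114.9

The Cu⁺/Cu couple is reduced (cathode); E°cell = +0.522 − (−2.879) = +3.401 V with n = 2.
At equilibrium E = 0, so log K = nE°cell / 0.0592 = (2)(+3.401) / 0.0592 = 114.9.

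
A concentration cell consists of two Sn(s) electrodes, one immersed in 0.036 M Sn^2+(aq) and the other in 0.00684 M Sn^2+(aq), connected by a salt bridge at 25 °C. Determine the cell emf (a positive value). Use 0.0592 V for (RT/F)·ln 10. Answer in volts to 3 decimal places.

0.021 V

For a concentration cell E°cell = 0, since both electrodes use the same couple.
The compartment with the higher Sn^2+(aq) concentration (0.036 M) acts as the cathode; ions are reduced there and produced at the dilute (0.00684 M) anode.
With n = 2, Ecell = −(0.0592/2)·log([dilute]/[conc]) = −(0.0592/2)·log(0.00684/0.036) = +0.021 V.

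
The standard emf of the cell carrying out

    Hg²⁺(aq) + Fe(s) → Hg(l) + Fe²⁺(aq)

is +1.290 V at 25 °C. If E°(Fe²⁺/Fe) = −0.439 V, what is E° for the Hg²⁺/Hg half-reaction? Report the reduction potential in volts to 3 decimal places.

+0.851 V

In the reaction as written the Hg²⁺/Hg couple is reduced (cathode) and Fe²⁺/Fe is oxidized (anode), so E°cell = E°(Hg²⁺/Hg) − E°(Fe²⁺/Fe).
E°(Hg²⁺/Hg) = E°cell + E°(anode) = +1.290 + (−0.439) = +0.851 V.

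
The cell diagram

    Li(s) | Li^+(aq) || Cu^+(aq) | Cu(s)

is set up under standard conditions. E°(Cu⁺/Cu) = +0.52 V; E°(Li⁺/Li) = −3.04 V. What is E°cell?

+3.56 V

By convention the left-hand electrode in cell notation is the anode (oxidation) and the right-hand electrode is the cathode (reduction).
E°cell = E°(right) − E°(left) = +0.52 − (−3.04) = +3.56 V.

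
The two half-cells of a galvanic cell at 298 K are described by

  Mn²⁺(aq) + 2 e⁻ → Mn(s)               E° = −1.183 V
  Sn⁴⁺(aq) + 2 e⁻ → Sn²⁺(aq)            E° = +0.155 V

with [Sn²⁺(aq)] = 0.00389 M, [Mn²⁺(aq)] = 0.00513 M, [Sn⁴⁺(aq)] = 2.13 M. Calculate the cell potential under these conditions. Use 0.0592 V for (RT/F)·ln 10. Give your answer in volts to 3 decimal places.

The Sn⁴⁺/Sn²⁺ couple has the more positive E°, so it is the cathode; Mn²⁺/Mn is the anode.
E°cell = +0.155 − (−1.183) = +1.338 V, with n = 2 electrons transferred.
Balancing gives Sn⁴⁺(aq) + Mn(s) → Sn²⁺(aq) + Mn²⁺(aq); hence Q = ([Sn²⁺(aq)]·[Mn²⁺(aq)]) / [Sn⁴⁺(aq)] = 9.37×10^−6 (log Q = −5.028).
Applying E = E° − (RT ln10/nF)·log Q gives +1.338 − (0.0592/2)(−5.028) = +1.487 V.

+1.487 V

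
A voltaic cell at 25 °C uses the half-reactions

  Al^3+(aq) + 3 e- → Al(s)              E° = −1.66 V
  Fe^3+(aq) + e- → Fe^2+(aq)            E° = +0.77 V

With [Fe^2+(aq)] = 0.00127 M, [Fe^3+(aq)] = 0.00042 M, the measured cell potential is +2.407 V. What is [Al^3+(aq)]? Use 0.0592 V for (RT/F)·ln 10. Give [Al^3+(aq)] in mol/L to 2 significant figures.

Fe³⁺/Fe²⁺ is the cathode (higher E°); E°cell = +0.77 − (−1.66) = +2.43 V with n = 3.
Since E = E° − (0.0592/n)·log Q, log Q = n(E° − E)/0.0592 = 1.166.
For 3 Fe^3+(aq) + Al(s) → 3 Fe^2+(aq) + Al^3+(aq), the reaction quotient is Q = ([Fe^2+(aq)]^3·[Al^3+(aq)]) / [Fe^3+(aq)]^3.
Isolating [Al^3+(aq)] in Q = 10^{1.166} yields log [Al^3+(aq)] = −0.276, i.e. 0.53 M.

0.53 M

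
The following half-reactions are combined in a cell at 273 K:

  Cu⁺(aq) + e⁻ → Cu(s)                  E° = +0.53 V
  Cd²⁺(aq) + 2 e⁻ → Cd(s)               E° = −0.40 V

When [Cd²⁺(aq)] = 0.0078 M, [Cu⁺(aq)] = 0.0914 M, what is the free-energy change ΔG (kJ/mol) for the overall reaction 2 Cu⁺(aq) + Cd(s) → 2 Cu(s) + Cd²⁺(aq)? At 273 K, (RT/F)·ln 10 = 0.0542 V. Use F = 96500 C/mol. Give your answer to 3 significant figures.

The standard cell potential is +0.53 − (−0.40) = +0.93 V, with n = 2 electrons in the balanced equation.
Q = [Cd²⁺(aq)] / [Cu⁺(aq)]^2 = 0.934, so log Q = −0.030 and E = +0.93 − (0.0542/2)(−0.030) = +0.9308 V.
ΔG = −nFE = −(2)(96500)(+0.9308) J/mol = −180 kJ/mol.

−180 kJ/mol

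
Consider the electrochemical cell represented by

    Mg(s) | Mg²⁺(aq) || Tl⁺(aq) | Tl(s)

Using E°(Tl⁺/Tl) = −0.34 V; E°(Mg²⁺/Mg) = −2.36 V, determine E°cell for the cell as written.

By convention the left-hand electrode in cell notation is the anode (oxidation) and the right-hand electrode is the cathode (reduction).
E°cell = E°(right) − E°(left) = −0.34 − (−2.36) = +2.02 V.

+2.02 V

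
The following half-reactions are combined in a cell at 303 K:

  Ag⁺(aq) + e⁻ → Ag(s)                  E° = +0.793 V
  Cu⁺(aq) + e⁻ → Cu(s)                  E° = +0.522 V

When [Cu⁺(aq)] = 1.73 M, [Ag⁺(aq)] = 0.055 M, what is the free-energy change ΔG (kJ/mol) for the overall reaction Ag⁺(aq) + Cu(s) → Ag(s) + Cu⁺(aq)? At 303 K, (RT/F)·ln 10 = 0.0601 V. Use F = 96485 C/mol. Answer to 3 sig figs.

−17.5 kJ/mol

E°cell = +0.793 − (+0.522) = +0.271 V; the balanced reaction transfers n = 1 electron.
Q = [Cu⁺(aq)] / [Ag⁺(aq)] = 31.5, so log Q = 1.498 and E = +0.271 − (0.0601/1)(1.498) = +0.1810 V.
Then ΔG = −nFE = −1 × 96485 × +0.1810 J/mol = −17.5 kJ/mol.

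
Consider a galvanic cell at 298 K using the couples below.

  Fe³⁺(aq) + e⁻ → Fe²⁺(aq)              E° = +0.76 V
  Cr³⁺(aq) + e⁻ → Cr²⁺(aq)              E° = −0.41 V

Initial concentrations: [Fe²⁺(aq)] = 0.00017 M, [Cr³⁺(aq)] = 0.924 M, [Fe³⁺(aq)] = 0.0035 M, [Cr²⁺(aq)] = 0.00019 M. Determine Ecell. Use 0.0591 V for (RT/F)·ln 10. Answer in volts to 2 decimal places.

+1.03 V

Since E°(Fe³⁺/Fe²⁺) > E°(Cr³⁺/Cr²⁺), Fe³⁺/Fe²⁺ serves as the cathode.
The standard potential is +0.76 − (−0.41) = +1.17 V and the balanced reaction transfers n = 1 electron.
Balancing gives Fe³⁺(aq) + Cr²⁺(aq) → Fe²⁺(aq) + Cr³⁺(aq); hence Q = ([Fe²⁺(aq)]·[Cr³⁺(aq)]) / ([Fe³⁺(aq)]·[Cr²⁺(aq)]) = 236 (log Q = 2.373).
By the Nernst equation, E = +1.17 − (0.0591/1)·(2.373) = +1.03 V.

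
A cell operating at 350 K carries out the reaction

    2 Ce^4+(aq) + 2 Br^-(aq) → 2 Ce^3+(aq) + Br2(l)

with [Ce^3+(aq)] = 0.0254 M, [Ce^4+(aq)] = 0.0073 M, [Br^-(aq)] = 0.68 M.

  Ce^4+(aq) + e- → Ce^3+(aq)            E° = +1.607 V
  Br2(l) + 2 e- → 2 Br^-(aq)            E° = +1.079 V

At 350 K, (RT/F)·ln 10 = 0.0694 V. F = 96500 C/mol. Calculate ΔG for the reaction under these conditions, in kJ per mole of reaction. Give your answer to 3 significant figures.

−92.4 kJ/mol

With Ce⁴⁺/Ce³⁺ reduced at the cathode, E°cell = +1.607 − (+1.079) = +0.528 V and n = 2.
Here Q = [Ce^3+(aq)]^2 / ([Ce^4+(aq)]^2·[Br^-(aq)]^2) = 26.2 (log Q = 1.418), giving E = +0.528 − (0.0694/2)·(1.418) = +0.4788 V.
ΔG = −nFE = −(2)(96500)(+0.4788) J/mol = −92.4 kJ/mol.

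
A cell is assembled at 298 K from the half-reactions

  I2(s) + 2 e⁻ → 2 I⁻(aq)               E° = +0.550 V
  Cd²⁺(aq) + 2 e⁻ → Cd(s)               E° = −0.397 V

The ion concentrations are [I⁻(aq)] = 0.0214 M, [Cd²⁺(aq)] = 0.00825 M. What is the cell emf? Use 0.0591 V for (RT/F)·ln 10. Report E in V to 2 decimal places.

+1.11 V

The I₂/I⁻ couple has the more positive E°, so it is the cathode; Cd²⁺/Cd is the anode.
The standard potential is +0.550 − (−0.397) = +0.947 V and the balanced reaction transfers n = 2 electrons.
The balanced reaction is I2(s) + Cd(s) → 2 I⁻(aq) + Cd²⁺(aq), so Q = [I⁻(aq)]^2·[Cd²⁺(aq)] = 3.78×10^−6 and log Q = −5.423.
E = E° − (0.0591/n)·log Q = +0.947 − (0.0591/2)(−5.423) = +1.11 V.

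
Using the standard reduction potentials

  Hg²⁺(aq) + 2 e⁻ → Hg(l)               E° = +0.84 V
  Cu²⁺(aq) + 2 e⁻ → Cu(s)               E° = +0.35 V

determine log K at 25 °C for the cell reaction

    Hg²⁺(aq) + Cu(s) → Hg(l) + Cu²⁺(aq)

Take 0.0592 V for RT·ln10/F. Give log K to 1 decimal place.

The Hg²⁺/Hg couple is reduced (cathode); E°cell = +0.84 − (+0.35) = +0.49 V with n = 2.
At equilibrium E = 0, so log K = nE°cell / 0.0592 = (2)(+0.49) / 0.0592 = 16.6.

log K = 16.6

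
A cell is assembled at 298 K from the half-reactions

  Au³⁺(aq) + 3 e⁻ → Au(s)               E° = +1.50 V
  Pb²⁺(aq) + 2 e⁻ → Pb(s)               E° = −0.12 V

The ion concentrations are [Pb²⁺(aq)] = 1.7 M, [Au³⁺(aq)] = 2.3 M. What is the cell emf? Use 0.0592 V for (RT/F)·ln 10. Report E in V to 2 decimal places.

+1.62 V

Au³⁺/Au is reduced (cathode, E° = +1.50 V) and Pb²⁺/Pb is oxidized (anode).
The standard potential is +1.50 − (−0.12) = +1.62 V and the balanced reaction transfers n = 6 electrons.
For the overall reaction 2 Au³⁺(aq) + 3 Pb(s) → 2 Au(s) + 3 Pb²⁺(aq), Q = [Pb²⁺(aq)]^3 / [Au³⁺(aq)]^2 = 0.929, giving log Q = −0.032.
Applying E = E° − (RT ln10/nF)·log Q gives +1.62 − (0.0592/6)(−0.032) = +1.62 V.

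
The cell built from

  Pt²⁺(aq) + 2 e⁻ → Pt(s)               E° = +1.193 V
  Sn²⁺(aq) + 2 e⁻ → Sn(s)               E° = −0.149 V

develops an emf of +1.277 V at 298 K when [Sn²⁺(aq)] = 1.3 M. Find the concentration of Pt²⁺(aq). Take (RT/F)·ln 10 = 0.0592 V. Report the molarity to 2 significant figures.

Pt²⁺/Pt is the cathode (higher E°); E°cell = +1.193 − (−0.149) = +1.342 V with n = 2.
From the Nernst equation, log Q = n(E° − E)/0.0592 = 2·(+1.342 − (+1.277))/0.0592 = 2.196.
For Pt²⁺(aq) + Sn(s) → Pt(s) + Sn²⁺(aq), the reaction quotient is Q = [Sn²⁺(aq)] / [Pt²⁺(aq)].
Solving for the unknown gives log [Pt²⁺(aq)] = −2.082, so [Pt²⁺(aq)] ≈ 0.0083 M.

0.0083 M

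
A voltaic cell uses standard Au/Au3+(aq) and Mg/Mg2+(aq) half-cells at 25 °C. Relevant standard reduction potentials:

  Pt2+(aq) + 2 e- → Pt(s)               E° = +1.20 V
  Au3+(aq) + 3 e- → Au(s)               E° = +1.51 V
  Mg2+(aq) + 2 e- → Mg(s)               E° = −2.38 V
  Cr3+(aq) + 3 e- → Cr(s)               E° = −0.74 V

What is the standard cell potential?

The Au³⁺/Au couple has the higher E°, so Au ion is reduced (cathode) and Mg is oxidized (anode).
E°cell = E°(cathode) − E°(anode) = +1.51 − (−2.38) = +3.89 V.

+3.89 V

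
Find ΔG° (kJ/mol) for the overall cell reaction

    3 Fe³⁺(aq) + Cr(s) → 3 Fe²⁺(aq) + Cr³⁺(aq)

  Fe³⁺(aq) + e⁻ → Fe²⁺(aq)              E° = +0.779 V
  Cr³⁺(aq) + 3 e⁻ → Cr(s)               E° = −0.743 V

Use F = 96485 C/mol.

In the reaction as written Fe³⁺(aq) is reduced, so the Fe³⁺/Fe²⁺ couple is the cathode and Cr³⁺/Cr is the anode.
E°cell = +0.779 − (−0.743) = +1.522 V; balancing electrons gives n = 3.
ΔG° = −nFE°cell = −(3)(96485)(+1.522) J/mol = −441 kJ/mol.

−441 kJ/mol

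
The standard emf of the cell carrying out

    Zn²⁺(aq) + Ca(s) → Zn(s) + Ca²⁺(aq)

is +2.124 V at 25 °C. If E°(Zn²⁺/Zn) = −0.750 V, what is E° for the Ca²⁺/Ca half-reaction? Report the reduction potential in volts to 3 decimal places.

−2.874 V

In the reaction as written the Zn²⁺/Zn couple is reduced (cathode) and Ca²⁺/Ca is oxidized (anode), so E°cell = E°(Zn²⁺/Zn) − E°(Ca²⁺/Ca).
E°(Ca²⁺/Ca) = E°(cathode) − E°cell = −0.750 − (+2.124) = −2.874 V.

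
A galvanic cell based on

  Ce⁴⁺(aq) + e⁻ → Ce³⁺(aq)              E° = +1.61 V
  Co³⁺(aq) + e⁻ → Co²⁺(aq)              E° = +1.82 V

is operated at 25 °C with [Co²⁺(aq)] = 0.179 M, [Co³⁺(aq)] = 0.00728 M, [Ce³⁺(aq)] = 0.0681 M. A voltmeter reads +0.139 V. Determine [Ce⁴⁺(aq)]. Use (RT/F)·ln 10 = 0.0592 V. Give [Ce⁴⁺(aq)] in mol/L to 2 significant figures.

The Co³⁺/Co²⁺ couple has the larger reduction potential, so it is the cathode: E°cell = +1.82 − (+1.61) = +0.21 V and n = 1.
From the Nernst equation, log Q = n(E° − E)/0.0592 = 1·(+0.21 − (+0.139))/0.0592 = 1.199.
The balanced reaction is Co³⁺(aq) + Ce³⁺(aq) → Co²⁺(aq) + Ce⁴⁺(aq), so Q = ([Co²⁺(aq)]·[Ce⁴⁺(aq)]) / ([Co³⁺(aq)]·[Ce³⁺(aq)]).
Isolating [Ce⁴⁺(aq)] in Q = 10^{1.199} yields log [Ce⁴⁺(aq)] = −1.359, i.e. 0.044 M.

0.044 M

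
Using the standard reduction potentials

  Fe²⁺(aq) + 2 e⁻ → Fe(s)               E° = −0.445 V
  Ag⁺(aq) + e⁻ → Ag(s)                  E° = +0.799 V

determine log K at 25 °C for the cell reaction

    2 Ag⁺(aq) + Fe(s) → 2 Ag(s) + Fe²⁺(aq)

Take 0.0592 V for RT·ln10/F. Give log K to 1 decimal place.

log K = 42.0

The Ag⁺/Ag couple is reduced (cathode); E°cell = +0.799 − (−0.445) = +1.244 V with n = 2.
At equilibrium E = 0, so log K = nE°cell / 0.0592 = (2)(+1.244) / 0.0592 = 42.0.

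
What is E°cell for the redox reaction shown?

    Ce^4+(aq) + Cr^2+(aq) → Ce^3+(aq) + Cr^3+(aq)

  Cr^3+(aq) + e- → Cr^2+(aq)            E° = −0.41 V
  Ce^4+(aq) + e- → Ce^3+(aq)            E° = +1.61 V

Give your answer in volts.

Ce^4+(aq) gains electrons, so the Ce⁴⁺/Ce³⁺ couple is the cathode; the Cr³⁺/Cr²⁺ couple is the anode.
E°cell = E°(cathode) − E°(anode) = +1.61 − (−0.41) = +2.02 V.
The positive value indicates the reaction is spontaneous as written.

+2.02 V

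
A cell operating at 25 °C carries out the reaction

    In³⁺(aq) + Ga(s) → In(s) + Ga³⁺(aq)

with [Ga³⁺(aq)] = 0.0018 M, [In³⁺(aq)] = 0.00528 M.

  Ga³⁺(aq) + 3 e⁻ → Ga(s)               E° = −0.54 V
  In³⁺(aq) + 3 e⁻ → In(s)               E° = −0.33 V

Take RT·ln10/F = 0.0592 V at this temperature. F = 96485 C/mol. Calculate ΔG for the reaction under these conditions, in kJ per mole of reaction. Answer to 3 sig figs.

With In³⁺/In reduced at the cathode, E°cell = −0.33 − (−0.54) = +0.21 V and n = 3.
Q = [Ga³⁺(aq)] / [In³⁺(aq)] = 0.341, so log Q = −0.467 and E = +0.21 − (0.0592/3)(−0.467) = +0.2192 V.
Finally ΔG = −nFE = −(3)(96485 C/mol)(+0.2192 V) = −63.4 kJ/mol.

−63.4 kJ/mol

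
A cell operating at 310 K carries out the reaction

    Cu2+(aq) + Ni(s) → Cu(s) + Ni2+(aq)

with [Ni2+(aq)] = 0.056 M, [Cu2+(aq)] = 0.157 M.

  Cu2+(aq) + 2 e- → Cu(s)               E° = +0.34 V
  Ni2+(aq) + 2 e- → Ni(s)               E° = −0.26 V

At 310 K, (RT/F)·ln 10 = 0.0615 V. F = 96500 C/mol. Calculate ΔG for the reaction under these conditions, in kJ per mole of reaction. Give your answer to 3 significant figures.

The standard cell potential is +0.34 − (−0.26) = +0.60 V, with n = 2 electrons in the balanced equation.
Q = [Ni2+(aq)] / [Cu2+(aq)] = 0.357, so log Q = −0.448 and E = +0.60 − (0.0615/2)(−0.448) = +0.6138 V.
Finally ΔG = −nFE = −(2)(96500 C/mol)(+0.6138 V) = −118 kJ/mol.

−118 kJ/mol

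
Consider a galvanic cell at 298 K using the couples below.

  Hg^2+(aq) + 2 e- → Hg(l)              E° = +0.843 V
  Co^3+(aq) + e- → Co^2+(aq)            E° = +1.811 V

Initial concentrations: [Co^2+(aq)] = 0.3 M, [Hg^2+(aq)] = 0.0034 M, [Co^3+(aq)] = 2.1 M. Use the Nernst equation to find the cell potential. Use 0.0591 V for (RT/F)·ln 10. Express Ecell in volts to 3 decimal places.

The Co³⁺/Co²⁺ couple has the more positive E°, so it is the cathode; Hg²⁺/Hg is the anode.
E°cell = E°cat − E°an = +1.811 − (+0.843) = +0.968 V; n = 2.
For the overall reaction 2 Co^3+(aq) + Hg(l) → 2 Co^2+(aq) + Hg^2+(aq), Q = ([Co^2+(aq)]^2·[Hg^2+(aq)]) / [Co^3+(aq)]^2 = 6.94×10^−5, giving log Q = −4.159.
E = E° − (0.0591/n)·log Q = +0.968 − (0.0591/2)(−4.159) = +1.091 V.

+1.091 V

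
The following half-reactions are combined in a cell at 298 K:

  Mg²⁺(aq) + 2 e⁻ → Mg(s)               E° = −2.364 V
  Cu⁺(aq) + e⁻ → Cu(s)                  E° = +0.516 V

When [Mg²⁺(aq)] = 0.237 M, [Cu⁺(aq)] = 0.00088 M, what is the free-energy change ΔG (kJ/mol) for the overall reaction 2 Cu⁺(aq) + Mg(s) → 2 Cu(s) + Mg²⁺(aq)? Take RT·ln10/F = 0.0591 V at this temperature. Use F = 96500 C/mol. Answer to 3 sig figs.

With Cu⁺/Cu reduced at the cathode, E°cell = +0.516 − (−2.364) = +2.880 V and n = 2.
The reaction quotient is [Mg²⁺(aq)] / [Cu⁺(aq)]^2 = 3.06×10^5; by Nernst, E = +2.880 − (0.0591/2)(5.486) = +2.7179 V.
ΔG = −nFE = −(2)(96500)(+2.7179) J/mol = −525 kJ/mol.

−525 kJ/mol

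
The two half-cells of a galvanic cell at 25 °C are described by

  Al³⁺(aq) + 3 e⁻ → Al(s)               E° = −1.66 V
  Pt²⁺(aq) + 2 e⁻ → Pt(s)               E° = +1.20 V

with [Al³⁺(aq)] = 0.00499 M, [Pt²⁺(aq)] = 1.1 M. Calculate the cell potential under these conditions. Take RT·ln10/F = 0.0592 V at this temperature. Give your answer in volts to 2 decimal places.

Since E°(Pt²⁺/Pt) > E°(Al³⁺/Al), Pt²⁺/Pt serves as the cathode.
E°cell = +1.20 − (−1.66) = +2.86 V, with n = 6 electrons transferred.
The balanced reaction is 3 Pt²⁺(aq) + 2 Al(s) → 3 Pt(s) + 2 Al³⁺(aq), so Q = [Al³⁺(aq)]^2 / [Pt²⁺(aq)]^3 = 1.87×10^−5 and log Q = −4.728.
E = E° − (0.0592/n)·log Q = +2.86 − (0.0592/6)(−4.728) = +2.91 V.

+2.91 V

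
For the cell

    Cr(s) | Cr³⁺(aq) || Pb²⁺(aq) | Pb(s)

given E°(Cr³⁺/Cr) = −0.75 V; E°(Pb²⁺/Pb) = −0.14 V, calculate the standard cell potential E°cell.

+0.61 V

By convention the left-hand electrode in cell notation is the anode (oxidation) and the right-hand electrode is the cathode (reduction).
E°cell = E°(right) − E°(left) = −0.14 − (−0.75) = +0.61 V.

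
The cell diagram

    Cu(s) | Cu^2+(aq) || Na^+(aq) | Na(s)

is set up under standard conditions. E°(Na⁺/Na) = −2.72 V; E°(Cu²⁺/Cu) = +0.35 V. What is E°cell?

By convention the left-hand electrode in cell notation is the anode (oxidation) and the right-hand electrode is the cathode (reduction).
E°cell = E°(right) − E°(left) = −2.72 − (+0.35) = −3.07 V.
The negative sign shows that, as written, the cell would require an external voltage to drive the reaction.

−3.07 V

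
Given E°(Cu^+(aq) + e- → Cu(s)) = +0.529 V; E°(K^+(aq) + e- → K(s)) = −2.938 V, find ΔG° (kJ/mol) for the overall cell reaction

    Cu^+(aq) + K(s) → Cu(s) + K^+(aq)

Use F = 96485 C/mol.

−335 kJ/mol

In the reaction as written Cu^+(aq) is reduced, so the Cu⁺/Cu couple is the cathode and K⁺/K is the anode.
E°cell = +0.529 − (−2.938) = +3.467 V; balancing electrons gives n = 1.
ΔG° = −nFE°cell = −(1)(96485)(+3.467) J/mol = −335 kJ/mol.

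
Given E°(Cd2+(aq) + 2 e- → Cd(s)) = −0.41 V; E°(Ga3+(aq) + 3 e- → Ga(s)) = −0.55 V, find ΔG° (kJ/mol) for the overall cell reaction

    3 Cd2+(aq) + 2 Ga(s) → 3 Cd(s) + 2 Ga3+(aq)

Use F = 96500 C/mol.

−81.1 kJ/mol

In the reaction as written Cd2+(aq) is reduced, so the Cd²⁺/Cd couple is the cathode and Ga³⁺/Ga is the anode.
E°cell = −0.41 − (−0.55) = +0.14 V; balancing electrons gives n = 6.
ΔG° = −nFE°cell = −(6)(96500)(+0.14) J/mol = −81.1 kJ/mol.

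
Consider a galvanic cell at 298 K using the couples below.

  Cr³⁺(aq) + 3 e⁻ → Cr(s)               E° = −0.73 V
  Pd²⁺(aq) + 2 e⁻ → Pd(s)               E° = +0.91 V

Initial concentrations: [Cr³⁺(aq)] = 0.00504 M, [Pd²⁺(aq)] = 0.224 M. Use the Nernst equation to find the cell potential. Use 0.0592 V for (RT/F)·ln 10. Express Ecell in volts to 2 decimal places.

The Pd²⁺/Pd couple has the more positive E°, so it is the cathode; Cr³⁺/Cr is the anode.
E°cell = E°cat − E°an = +0.91 − (−0.73) = +1.64 V; n = 6.
For the overall reaction 3 Pd²⁺(aq) + 2 Cr(s) → 3 Pd(s) + 2 Cr³⁺(aq), Q = [Cr³⁺(aq)]^2 / [Pd²⁺(aq)]^3 = 0.00226, giving log Q = −2.646.
E = E° − (0.0592/n)·log Q = +1.64 − (0.0592/6)(−2.646) = +1.67 V.

+1.67 V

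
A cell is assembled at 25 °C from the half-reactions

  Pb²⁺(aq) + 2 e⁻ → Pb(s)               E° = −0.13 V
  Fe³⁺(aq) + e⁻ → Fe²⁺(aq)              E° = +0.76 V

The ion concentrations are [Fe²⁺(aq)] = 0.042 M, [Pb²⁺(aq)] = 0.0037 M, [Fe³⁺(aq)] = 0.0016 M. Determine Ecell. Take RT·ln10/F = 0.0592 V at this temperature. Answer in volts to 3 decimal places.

Since E°(Fe³⁺/Fe²⁺) > E°(Pb²⁺/Pb), Fe³⁺/Fe²⁺ serves as the cathode.
E°cell = E°cat − E°an = +0.76 − (−0.13) = +0.89 V; n = 2.
For the overall reaction 2 Fe³⁺(aq) + Pb(s) → 2 Fe²⁺(aq) + Pb²⁺(aq), Q = ([Fe²⁺(aq)]^2·[Pb²⁺(aq)]) / [Fe³⁺(aq)]^2 = 2.55, giving log Q = 0.406.
By the Nernst equation, E = +0.89 − (0.0592/2)·(0.406) = +0.878 V.

+0.878 V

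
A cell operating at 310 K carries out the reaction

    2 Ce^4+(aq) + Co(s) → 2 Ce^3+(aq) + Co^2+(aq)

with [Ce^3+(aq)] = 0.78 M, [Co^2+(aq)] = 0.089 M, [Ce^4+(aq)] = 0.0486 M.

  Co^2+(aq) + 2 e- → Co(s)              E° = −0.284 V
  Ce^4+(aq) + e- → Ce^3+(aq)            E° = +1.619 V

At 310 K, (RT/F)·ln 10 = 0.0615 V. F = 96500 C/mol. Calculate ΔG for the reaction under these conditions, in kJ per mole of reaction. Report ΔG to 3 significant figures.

−359 kJ/mol

E°cell = +1.619 − (−0.284) = +1.903 V; the balanced reaction transfers n = 2 electrons.
Here Q = ([Ce^3+(aq)]^2·[Co^2+(aq)]) / [Ce^4+(aq)]^2 = 22.9 (log Q = 1.360), giving E = +1.903 − (0.0615/2)·(1.360) = +1.8612 V.
Then ΔG = −nFE = −2 × 96500 × +1.8612 J/mol = −359 kJ/mol.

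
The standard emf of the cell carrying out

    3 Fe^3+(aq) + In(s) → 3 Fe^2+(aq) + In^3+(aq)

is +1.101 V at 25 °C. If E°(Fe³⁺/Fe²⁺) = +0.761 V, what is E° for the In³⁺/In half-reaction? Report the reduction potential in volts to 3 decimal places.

In the reaction as written the Fe³⁺/Fe²⁺ couple is reduced (cathode) and In³⁺/In is oxidized (anode), so E°cell = E°(Fe³⁺/Fe²⁺) − E°(In³⁺/In).
E°(In³⁺/In) = E°(cathode) − E°cell = +0.761 − (+1.101) = −0.340 V.

−0.340 V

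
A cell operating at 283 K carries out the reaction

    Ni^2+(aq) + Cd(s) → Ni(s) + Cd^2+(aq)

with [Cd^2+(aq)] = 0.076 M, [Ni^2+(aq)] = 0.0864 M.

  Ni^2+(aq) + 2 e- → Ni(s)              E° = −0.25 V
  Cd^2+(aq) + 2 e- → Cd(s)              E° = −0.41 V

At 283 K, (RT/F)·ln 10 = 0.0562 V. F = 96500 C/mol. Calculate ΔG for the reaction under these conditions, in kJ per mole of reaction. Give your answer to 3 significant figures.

−31.2 kJ/mol

With Ni²⁺/Ni reduced at the cathode, E°cell = −0.25 − (−0.41) = +0.16 V and n = 2.
Q = [Cd^2+(aq)] / [Ni^2+(aq)] = 0.88, so log Q = −0.056 and E = +0.16 − (0.0562/2)(−0.056) = +0.1616 V.
Then ΔG = −nFE = −2 × 96500 × +0.1616 J/mol = −31.2 kJ/mol.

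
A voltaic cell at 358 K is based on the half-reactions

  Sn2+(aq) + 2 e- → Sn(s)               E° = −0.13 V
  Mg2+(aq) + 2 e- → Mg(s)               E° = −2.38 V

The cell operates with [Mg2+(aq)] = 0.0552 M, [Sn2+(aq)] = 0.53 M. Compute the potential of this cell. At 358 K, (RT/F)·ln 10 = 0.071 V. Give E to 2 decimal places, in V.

+2.28 V

Since E°(Sn²⁺/Sn) > E°(Mg²⁺/Mg), Sn²⁺/Sn serves as the cathode.
E°cell = E°cat − E°an = −0.13 − (−2.38) = +2.25 V; n = 2.
For the overall reaction Sn2+(aq) + Mg(s) → Sn(s) + Mg2+(aq), Q = [Mg2+(aq)] / [Sn2+(aq)] = 0.104, giving log Q = −0.982.
Applying E = E° − (RT ln10/nF)·log Q gives +2.25 − (0.071/2)(−0.982) = +2.28 V.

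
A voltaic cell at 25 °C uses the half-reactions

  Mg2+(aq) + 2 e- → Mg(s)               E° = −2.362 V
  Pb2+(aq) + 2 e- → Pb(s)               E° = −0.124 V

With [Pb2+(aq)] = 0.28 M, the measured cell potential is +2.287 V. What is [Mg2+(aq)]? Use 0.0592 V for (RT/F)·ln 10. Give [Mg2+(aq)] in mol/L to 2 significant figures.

With Pb²⁺/Pb at the cathode and Mg²⁺/Mg at the anode, E°cell = −0.124 − (−2.362) = +2.238 V (n = 2).
Rearranging E = E° − (0.0592/n)·log Q gives log Q = 2(+2.238 − (+2.287))/0.0592 = −1.655.
For Pb2+(aq) + Mg(s) → Pb(s) + Mg2+(aq), the reaction quotient is Q = [Mg2+(aq)] / [Pb2+(aq)].
Isolating [Mg2+(aq)] in Q = 10^{−1.655} yields log [Mg2+(aq)] = −2.208, i.e. 0.0062 M.

0.0062 M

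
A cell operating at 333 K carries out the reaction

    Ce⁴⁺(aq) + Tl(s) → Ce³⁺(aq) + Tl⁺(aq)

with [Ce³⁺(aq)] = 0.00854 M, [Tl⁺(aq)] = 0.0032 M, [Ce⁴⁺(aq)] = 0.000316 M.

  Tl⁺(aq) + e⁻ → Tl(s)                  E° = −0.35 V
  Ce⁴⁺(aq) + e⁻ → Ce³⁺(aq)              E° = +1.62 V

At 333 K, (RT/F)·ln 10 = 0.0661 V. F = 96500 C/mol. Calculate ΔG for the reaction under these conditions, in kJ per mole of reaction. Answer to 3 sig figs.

−197 kJ/mol

With Ce⁴⁺/Ce³⁺ reduced at the cathode, E°cell = +1.62 − (−0.35) = +1.97 V and n = 1.
Q = ([Ce³⁺(aq)]·[Tl⁺(aq)]) / [Ce⁴⁺(aq)] = 0.0865, so log Q = −1.063 and E = +1.97 − (0.0661/1)(−1.063) = +2.0403 V.
Finally ΔG = −nFE = −(1)(96500 C/mol)(+2.0403 V) = −197 kJ/mol.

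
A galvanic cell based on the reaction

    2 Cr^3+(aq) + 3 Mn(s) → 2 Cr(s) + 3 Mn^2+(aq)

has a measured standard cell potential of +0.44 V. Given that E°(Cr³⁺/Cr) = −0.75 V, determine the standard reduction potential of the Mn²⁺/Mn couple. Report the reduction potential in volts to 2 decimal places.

−1.19 V

In the reaction as written the Cr³⁺/Cr couple is reduced (cathode) and Mn²⁺/Mn is oxidized (anode), so E°cell = E°(Cr³⁺/Cr) − E°(Mn²⁺/Mn).
E°(Mn²⁺/Mn) = E°(cathode) − E°cell = −0.75 − (+0.44) = −1.19 V.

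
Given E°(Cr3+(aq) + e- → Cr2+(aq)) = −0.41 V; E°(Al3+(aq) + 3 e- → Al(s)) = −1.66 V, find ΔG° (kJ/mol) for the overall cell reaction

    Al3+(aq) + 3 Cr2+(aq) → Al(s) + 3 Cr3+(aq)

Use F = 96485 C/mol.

+362 kJ/mol

In the reaction as written Al3+(aq) is reduced, so the Al³⁺/Al couple is the cathode and Cr³⁺/Cr²⁺ is the anode.
E°cell = −1.66 − (−0.41) = −1.25 V; balancing electrons gives n = 3.
ΔG° = −nFE°cell = −(3)(96485)(−1.25) J/mol = +362 kJ/mol.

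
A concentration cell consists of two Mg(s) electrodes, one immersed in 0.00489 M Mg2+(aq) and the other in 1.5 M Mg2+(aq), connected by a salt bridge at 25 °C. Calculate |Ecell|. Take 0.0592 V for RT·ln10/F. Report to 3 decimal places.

For a concentration cell E°cell = 0, since both electrodes use the same couple.
The compartment with the higher Mg2+(aq) concentration (1.5 M) acts as the cathode; ions are reduced there and produced at the dilute (0.00489 M) anode.
With n = 2, Ecell = −(0.0592/2)·log([dilute]/[conc]) = −(0.0592/2)·log(0.00489/1.5) = +0.074 V.

0.074 V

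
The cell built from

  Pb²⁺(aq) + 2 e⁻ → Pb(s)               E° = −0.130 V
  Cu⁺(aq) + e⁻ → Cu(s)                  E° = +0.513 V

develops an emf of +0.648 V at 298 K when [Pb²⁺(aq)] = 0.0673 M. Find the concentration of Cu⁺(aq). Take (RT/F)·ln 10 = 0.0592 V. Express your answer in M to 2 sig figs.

With Cu⁺/Cu at the cathode and Pb²⁺/Pb at the anode, E°cell = +0.513 − (−0.130) = +0.643 V (n = 2).
Rearranging E = E° − (0.0592/n)·log Q gives log Q = 2(+0.643 − (+0.648))/0.0592 = −0.169.
For 2 Cu⁺(aq) + Pb(s) → 2 Cu(s) + Pb²⁺(aq), the reaction quotient is Q = [Pb²⁺(aq)] / [Cu⁺(aq)]^2.
Substituting the known concentrations and solving, log [Cu⁺(aq)] = −0.501 and [Cu⁺(aq)] = 0.32 M.

0.32 M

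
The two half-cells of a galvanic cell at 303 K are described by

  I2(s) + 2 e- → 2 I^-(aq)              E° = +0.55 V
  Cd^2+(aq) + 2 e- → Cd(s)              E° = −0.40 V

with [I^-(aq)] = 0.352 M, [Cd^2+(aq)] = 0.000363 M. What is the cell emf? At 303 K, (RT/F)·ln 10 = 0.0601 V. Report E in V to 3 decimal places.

+1.081 V

I₂/I⁻ is reduced (cathode, E° = +0.55 V) and Cd²⁺/Cd is oxidized (anode).
E°cell = +0.55 − (−0.40) = +0.95 V, with n = 2 electrons transferred.
The balanced reaction is I2(s) + Cd(s) → 2 I^-(aq) + Cd^2+(aq), so Q = [I^-(aq)]^2·[Cd^2+(aq)] = 4.5×10^−5 and log Q = −4.347.
Applying E = E° − (RT ln10/nF)·log Q gives +0.95 − (0.0601/2)(−4.347) = +1.081 V.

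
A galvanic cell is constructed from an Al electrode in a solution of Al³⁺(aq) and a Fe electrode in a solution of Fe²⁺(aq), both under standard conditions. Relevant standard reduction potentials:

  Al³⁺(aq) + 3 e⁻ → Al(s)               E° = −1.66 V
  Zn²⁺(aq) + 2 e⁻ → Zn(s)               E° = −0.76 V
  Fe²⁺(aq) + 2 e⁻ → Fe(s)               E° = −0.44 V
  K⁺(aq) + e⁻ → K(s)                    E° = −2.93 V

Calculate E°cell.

The Fe²⁺/Fe couple has the higher E°, so Fe ion is reduced (cathode) and Al is oxidized (anode).
E°cell = E°(cathode) − E°(anode) = −0.44 − (−1.66) = +1.22 V.

+1.22 V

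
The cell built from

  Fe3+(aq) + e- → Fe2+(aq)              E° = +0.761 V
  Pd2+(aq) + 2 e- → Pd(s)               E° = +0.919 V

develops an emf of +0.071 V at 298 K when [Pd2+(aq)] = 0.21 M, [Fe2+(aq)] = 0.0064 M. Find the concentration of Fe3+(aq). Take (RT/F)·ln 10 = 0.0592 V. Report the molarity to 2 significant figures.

Pd²⁺/Pd is the cathode (higher E°); E°cell = +0.919 − (+0.761) = +0.158 V with n = 2.
Rearranging E = E° − (0.0592/n)·log Q gives log Q = 2(+0.158 − (+0.071))/0.0592 = 2.939.
For Pd2+(aq) + 2 Fe2+(aq) → Pd(s) + 2 Fe3+(aq), the reaction quotient is Q = [Fe3+(aq)]^2 / ([Pd2+(aq)]·[Fe2+(aq)]^2).
Solving for the unknown gives log [Fe3+(aq)] = −1.063, so [Fe3+(aq)] ≈ 0.086 M.

0.086 M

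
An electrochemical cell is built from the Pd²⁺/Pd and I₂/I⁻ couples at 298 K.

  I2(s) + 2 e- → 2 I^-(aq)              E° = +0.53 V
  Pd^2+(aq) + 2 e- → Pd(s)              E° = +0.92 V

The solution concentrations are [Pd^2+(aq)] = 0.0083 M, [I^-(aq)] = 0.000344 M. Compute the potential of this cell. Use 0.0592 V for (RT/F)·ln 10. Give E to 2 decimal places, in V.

Since E°(Pd²⁺/Pd) > E°(I₂/I⁻), Pd²⁺/Pd serves as the cathode.
E°cell = +0.92 − (+0.53) = +0.39 V, with n = 2 electrons transferred.
Balancing gives Pd^2+(aq) + 2 I^-(aq) → Pd(s) + I2(s); hence Q = 1 / ([Pd^2+(aq)]·[I^-(aq)]^2) = 1.02×10^9 (log Q = 9.008).
E = E° − (0.0592/n)·log Q = +0.39 − (0.0592/2)(9.008) = +0.12 V.

+0.12 V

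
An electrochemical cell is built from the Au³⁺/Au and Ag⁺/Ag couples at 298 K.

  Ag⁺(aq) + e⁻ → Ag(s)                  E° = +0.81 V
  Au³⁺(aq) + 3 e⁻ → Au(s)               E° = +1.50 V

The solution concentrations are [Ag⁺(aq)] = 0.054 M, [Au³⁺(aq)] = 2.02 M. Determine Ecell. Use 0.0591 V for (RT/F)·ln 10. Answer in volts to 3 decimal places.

+0.771 V

The Au³⁺/Au couple has the more positive E°, so it is the cathode; Ag⁺/Ag is the anode.
The standard potential is +1.50 − (+0.81) = +0.69 V and the balanced reaction transfers n = 3 electrons.
The balanced reaction is Au³⁺(aq) + 3 Ag(s) → Au(s) + 3 Ag⁺(aq), so Q = [Ag⁺(aq)]^3 / [Au³⁺(aq)] = 7.8×10^−5 and log Q = −4.108.
Applying E = E° − (RT ln10/nF)·log Q gives +0.69 − (0.0591/3)(−4.108) = +0.771 V.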